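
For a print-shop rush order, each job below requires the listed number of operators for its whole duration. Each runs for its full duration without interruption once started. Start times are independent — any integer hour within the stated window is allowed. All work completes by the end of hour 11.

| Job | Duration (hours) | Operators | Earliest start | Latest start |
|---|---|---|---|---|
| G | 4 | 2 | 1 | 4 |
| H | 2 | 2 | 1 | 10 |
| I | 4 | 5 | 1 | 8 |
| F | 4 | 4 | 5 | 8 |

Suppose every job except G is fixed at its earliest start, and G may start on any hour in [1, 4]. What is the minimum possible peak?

G@1: h1:9  h2:9  h3:7  h4:7  h5:4  h6:4  h7:4  h8:4  h9:0  h10:0  h11:0 → peak 9
G@2: h1:7  h2:9  h3:7  h4:7  h5:6  h6:4  h7:4  h8:4  h9:0  h10:0  h11:0 → peak 9
G@3: h1:7  h2:7  h3:7  h4:7  h5:6  h6:6  h7:4  h8:4  h9:0  h10:0  h11:0 → peak 7
G@4: h1:7  h2:7  h3:5  h4:7  h5:6  h6:6  h7:6  h8:4  h9:0  h10:0  h11:0 → peak 7
Best is G@3, peak 7.

7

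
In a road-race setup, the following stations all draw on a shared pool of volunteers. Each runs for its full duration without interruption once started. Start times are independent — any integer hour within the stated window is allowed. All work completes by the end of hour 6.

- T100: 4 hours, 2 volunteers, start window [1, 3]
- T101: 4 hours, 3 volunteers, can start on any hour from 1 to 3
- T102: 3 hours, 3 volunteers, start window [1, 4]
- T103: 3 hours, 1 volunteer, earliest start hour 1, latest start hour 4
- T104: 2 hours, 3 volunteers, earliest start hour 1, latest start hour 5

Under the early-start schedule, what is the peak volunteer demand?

12

Early-start schedule: T100@1, T101@1, T102@1, T103@1, T104@1.
Load per hour: hour 1: 12, hour 2: 12, hour 3: 9, hour 4: 5, hour 5: 0, hour 6: 0.
Peak is 12.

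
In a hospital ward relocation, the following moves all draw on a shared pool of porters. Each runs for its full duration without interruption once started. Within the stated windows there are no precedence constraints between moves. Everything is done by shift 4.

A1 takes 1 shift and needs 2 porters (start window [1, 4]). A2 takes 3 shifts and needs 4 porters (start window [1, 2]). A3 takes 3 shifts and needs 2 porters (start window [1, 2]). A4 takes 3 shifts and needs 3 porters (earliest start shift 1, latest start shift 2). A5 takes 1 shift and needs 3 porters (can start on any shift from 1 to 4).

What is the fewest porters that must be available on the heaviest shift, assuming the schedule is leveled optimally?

Early-start (A1@1, A2@1, A3@1, A4@1, A5@1) gives peak 14: s1:14  s2:9  s3:9  s4:0.
Shift A4→2, A5→4.
Schedule A1@1, A2@1, A3@1, A4@2, A5@4: s1:8  s2:9  s3:9  s4:6 — peak 9.

9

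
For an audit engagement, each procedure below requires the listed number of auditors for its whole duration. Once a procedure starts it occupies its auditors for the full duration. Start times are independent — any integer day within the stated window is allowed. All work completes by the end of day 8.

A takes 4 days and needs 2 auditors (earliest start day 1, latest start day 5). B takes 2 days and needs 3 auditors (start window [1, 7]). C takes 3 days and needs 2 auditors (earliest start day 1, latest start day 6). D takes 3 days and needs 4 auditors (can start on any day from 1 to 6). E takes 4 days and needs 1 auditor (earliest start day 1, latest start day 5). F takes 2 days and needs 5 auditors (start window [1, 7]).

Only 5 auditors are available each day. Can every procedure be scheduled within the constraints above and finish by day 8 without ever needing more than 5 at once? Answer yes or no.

no

Total auditor-days = 46; over 8 days the average is 46/8 > 5, so some day must exceed 5.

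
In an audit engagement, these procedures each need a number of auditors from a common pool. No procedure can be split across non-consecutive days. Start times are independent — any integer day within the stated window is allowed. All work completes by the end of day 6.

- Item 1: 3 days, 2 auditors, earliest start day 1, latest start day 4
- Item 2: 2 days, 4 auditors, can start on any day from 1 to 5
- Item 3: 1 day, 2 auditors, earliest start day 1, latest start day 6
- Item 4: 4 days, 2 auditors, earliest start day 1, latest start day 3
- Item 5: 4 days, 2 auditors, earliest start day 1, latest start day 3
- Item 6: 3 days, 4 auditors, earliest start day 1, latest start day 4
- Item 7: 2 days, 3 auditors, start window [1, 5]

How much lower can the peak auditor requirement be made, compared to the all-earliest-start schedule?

Early-start peak: d1:19  d2:17  d3:10  d4:4  d5:0  d6:0 ⇒ 19.
Leveled (Item 1@1, Item 2@1, Item 3@1, Item 4@3, Item 5@3, Item 6@4, Item 7@2): d1:8  d2:9  d3:9  d4:8  d5:8  d6:8 ⇒ 9.
Reduction 19 − 9 = 10.

10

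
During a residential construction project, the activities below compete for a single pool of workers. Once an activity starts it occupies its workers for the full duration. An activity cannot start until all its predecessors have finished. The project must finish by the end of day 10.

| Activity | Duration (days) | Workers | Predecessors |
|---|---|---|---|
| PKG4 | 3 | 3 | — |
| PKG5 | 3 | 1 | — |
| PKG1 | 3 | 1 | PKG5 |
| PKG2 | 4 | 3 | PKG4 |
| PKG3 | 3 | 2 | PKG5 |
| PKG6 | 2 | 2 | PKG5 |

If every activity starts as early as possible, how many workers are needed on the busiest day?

8

Early-start schedule: PKG4@1, PKG5@1, PKG1@4, PKG2@4, PKG3@4, PKG6@4.
Load per day: day 1: 4, day 2: 4, day 3: 4, day 4: 8, day 5: 8, day 6: 6, day 7: 3, day 8: 0, day 9: 0, day 10: 0.
Peak is 8.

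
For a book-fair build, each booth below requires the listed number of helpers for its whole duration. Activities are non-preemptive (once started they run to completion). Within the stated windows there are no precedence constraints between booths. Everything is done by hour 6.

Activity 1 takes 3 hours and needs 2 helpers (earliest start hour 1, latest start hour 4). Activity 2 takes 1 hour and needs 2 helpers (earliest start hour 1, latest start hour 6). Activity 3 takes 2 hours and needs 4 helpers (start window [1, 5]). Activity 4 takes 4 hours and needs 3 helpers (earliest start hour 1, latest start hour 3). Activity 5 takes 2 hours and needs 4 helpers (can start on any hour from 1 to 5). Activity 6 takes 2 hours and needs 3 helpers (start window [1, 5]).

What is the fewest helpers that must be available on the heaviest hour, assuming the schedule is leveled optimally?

Early-start (Activity 1@1, Activity 2@1, Activity 3@1, Activity 4@1, Activity 5@1, Activity 6@1) gives peak 18: h1:18  h2:16  h3:5  h4:3  h5:0  h6:0.
Shift Activity 4→3, Activity 5→5, Activity 6→3.
Schedule Activity 1@1, Activity 2@1, Activity 3@1, Activity 4@3, Activity 5@5, Activity 6@3: h1:8  h2:6  h3:8  h4:6  h5:7  h6:7 — peak 8.

8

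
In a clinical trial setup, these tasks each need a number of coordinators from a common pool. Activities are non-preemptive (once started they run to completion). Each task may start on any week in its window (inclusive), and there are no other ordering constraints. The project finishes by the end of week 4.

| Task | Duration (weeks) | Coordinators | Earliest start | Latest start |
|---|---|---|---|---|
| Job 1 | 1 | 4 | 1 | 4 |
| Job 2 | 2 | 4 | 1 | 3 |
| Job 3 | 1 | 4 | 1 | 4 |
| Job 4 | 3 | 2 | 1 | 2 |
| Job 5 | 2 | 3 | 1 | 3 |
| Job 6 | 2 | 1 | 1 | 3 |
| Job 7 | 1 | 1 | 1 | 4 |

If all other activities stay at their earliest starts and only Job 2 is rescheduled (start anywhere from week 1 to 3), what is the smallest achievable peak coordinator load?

Job 2@1: w1:19  w2:10  w3:2  w4:0 → peak 19
Job 2@2: w1:15  w2:10  w3:6  w4:0 → peak 15
Job 2@3: w1:15  w2:6  w3:6  w4:4 → peak 15
Best is Job 2@2, peak 15.

15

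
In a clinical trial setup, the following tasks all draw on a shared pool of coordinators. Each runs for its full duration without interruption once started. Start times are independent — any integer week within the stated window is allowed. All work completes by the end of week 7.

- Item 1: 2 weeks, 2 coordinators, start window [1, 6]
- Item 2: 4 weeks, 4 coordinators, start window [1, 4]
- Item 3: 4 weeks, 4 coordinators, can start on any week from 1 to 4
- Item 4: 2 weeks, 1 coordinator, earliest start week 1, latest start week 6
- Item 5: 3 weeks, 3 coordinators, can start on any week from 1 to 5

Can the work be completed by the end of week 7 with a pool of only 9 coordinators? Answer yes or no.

Schedule Item 1@1, Item 2@1, Item 3@3, Item 4@1, Item 5@5: w1:7  w2:7  w3:8  w4:8  w5:7  w6:7  w7:3 — peak 8 ≤ 9.

yes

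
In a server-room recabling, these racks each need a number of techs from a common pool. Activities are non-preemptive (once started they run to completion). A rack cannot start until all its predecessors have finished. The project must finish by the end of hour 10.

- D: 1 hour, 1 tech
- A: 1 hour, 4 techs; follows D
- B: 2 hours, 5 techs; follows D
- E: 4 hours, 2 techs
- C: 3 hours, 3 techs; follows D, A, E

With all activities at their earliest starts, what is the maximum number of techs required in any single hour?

Early-start schedule: D@1, A@2, B@2, E@1, C@5.
Load per hour: hour 1: 3, hour 2: 11, hour 3: 7, hour 4: 2, hour 5: 3, hour 6: 3, hour 7: 3, hour 8: 0, hour 9: 0, hour 10: 0.
Peak is 11.

11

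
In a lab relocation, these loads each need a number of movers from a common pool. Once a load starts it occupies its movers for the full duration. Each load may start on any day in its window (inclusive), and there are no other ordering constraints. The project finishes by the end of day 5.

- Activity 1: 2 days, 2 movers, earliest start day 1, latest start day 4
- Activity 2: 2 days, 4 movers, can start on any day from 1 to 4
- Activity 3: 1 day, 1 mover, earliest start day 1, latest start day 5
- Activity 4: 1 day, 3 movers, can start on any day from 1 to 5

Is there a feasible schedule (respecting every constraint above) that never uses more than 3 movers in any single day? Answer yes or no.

no

Total mover-days = 16; over 5 days the average is 16/5 > 3, so some day must exceed 3.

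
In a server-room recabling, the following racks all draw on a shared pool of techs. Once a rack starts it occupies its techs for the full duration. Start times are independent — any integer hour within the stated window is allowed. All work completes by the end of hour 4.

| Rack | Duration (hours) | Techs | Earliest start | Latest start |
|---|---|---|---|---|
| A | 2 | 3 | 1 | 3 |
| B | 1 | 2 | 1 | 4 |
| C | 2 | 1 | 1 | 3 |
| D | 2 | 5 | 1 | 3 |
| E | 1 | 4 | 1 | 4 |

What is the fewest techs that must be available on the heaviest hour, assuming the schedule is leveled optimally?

Early-start (A@1, B@1, C@1, D@1, E@1) gives peak 15: h1:15  h2:9  h3:0  h4:0.
Shift C→3, D→3, E→2.
Schedule A@1, B@1, C@3, D@3, E@2: h1:5  h2:7  h3:6  h4:6 — peak 7.

7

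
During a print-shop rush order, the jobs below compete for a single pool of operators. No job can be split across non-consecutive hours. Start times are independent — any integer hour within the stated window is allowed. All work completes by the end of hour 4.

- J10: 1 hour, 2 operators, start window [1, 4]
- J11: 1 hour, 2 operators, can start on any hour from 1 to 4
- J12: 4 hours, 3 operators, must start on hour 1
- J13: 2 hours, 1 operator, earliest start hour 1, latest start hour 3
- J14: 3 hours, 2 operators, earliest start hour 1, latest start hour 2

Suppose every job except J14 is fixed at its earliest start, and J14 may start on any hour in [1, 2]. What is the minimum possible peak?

8

J14@1: h1:10  h2:6  h3:5  h4:3 → peak 10
J14@2: h1:8  h2:6  h3:5  h4:5 → peak 8
Best is J14@2, peak 8.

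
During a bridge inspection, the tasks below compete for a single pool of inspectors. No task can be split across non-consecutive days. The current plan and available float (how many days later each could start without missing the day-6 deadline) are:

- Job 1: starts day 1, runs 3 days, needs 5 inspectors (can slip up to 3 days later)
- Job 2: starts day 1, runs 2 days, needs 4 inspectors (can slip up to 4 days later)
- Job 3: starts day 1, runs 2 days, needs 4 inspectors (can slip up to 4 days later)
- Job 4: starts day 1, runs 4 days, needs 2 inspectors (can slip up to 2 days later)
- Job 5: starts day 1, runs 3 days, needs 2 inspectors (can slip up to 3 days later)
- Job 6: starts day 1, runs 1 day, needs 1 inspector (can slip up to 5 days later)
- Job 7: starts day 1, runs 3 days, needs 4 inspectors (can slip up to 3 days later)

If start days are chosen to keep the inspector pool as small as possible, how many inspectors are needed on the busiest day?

11

Early-start (Job 1@1, Job 2@1, Job 3@1, Job 4@1, Job 5@1, Job 6@1, Job 7@1) gives peak 22: d1:22  d2:21  d3:13  d4:2  d5:0  d6:0.
Shift Job 3→4, Job 4→3, Job 6→3, Job 7→4.
Schedule Job 1@1, Job 2@1, Job 3@4, Job 4@3, Job 5@1, Job 6@3, Job 7@4: d1:11  d2:11  d3:10  d4:10  d5:10  d6:6 — peak 11.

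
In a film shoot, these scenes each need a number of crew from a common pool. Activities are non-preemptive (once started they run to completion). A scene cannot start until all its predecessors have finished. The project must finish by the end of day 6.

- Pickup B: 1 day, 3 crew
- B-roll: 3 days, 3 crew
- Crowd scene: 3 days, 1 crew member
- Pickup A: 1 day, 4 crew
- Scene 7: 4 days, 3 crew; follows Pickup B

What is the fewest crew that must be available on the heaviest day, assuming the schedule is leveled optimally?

6

Early-start (Pickup B@1, B-roll@1, Crowd scene@1, Pickup A@1, Scene 7@2) gives peak 11: d1:11  d2:7  d3:7  d4:3  d5:3  d6:0.
Shift Crowd scene→4, Pickup A→6.
Schedule Pickup B@1, B-roll@1, Crowd scene@4, Pickup A@6, Scene 7@2: d1:6  d2:6  d3:6  d4:4  d5:4  d6:5 — peak 6.
Total crew member-days = 31 over 6 days ⇒ peak ≥ ⌈31/6⌉ = 6, so 6 is optimal.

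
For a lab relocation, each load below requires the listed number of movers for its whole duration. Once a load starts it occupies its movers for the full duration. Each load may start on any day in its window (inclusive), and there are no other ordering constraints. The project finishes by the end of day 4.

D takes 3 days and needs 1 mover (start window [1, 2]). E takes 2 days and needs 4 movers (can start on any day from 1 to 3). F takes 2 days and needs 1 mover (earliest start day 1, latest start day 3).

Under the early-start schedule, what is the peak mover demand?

Early-start schedule: D@1, E@1, F@1.
Load per day: day 1: 6, day 2: 6, day 3: 1, day 4: 0.
Peak is 6.

6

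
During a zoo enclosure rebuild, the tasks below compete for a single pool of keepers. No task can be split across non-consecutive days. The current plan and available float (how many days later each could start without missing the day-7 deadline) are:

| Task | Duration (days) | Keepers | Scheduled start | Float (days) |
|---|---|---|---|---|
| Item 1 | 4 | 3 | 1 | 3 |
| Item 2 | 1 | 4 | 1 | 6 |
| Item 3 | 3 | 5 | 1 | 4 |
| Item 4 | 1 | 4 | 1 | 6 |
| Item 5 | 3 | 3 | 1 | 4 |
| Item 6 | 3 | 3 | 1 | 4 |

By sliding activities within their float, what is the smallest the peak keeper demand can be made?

Early-start (Item 1@1, Item 2@1, Item 3@1, Item 4@1, Item 5@1, Item 6@1) gives peak 22: d1:22  d2:14  d3:14  d4:3  d5:0  d6:0  d7:0.
Shift Item 3→5, Item 4→5, Item 5→2, Item 6→2.
Schedule Item 1@1, Item 2@1, Item 3@5, Item 4@5, Item 5@2, Item 6@2: d1:7  d2:9  d3:9  d4:9  d5:9  d6:5  d7:5 — peak 9.

9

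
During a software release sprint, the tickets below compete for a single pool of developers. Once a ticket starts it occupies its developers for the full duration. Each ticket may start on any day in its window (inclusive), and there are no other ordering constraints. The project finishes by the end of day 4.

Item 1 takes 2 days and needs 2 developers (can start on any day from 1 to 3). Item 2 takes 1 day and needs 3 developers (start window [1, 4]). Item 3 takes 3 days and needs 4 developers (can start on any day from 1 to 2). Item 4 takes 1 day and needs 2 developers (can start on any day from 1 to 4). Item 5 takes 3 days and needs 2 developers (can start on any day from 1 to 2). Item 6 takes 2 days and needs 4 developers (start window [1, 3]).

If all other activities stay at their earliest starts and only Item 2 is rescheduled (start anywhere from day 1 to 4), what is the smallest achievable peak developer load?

Item 2@1: d1:17  d2:12  d3:6  d4:0 → peak 17
Item 2@2: d1:14  d2:15  d3:6  d4:0 → peak 15
Item 2@3: d1:14  d2:12  d3:9  d4:0 → peak 14
Item 2@4: d1:14  d2:12  d3:6  d4:3 → peak 14
Best is Item 2@3, peak 14.

14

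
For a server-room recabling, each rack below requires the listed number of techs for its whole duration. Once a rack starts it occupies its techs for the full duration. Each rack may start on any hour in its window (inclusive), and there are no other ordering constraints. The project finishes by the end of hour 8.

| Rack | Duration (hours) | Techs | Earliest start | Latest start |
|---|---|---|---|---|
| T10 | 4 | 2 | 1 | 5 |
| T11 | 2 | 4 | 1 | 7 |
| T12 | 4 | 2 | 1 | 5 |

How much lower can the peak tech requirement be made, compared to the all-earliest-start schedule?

Early-start peak: h1:8  h2:8  h3:4  h4:4  h5:0  h6:0  h7:0  h8:0 ⇒ 8.
Leveled (T10@1, T11@5, T12@1): h1:4  h2:4  h3:4  h4:4  h5:4  h6:4  h7:0  h8:0 ⇒ 4.
Reduction 8 − 4 = 4.

4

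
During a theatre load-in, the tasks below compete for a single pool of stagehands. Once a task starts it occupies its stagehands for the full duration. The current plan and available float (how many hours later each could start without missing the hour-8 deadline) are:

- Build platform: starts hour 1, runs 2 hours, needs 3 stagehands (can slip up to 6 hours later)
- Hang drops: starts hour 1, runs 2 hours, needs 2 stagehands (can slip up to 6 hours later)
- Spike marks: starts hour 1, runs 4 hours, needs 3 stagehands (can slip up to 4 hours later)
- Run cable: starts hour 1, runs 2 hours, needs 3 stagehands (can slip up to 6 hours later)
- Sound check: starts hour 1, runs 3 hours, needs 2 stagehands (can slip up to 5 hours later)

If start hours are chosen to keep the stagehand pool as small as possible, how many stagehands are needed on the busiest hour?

Early-start (Build platform@1, Hang drops@1, Spike marks@1, Run cable@1, Sound check@1) gives peak 13: h1:13  h2:13  h3:5  h4:3  h5:0  h6:0  h7:0  h8:0.
Shift Spike marks→3, Run cable→7, Sound check→3.
Schedule Build platform@1, Hang drops@1, Spike marks@3, Run cable@7, Sound check@3: h1:5  h2:5  h3:5  h4:5  h5:5  h6:3  h7:3  h8:3 — peak 5.
Total stagehand-hours = 34 over 8 hours ⇒ peak ≥ ⌈34/8⌉ = 5, so 5 is optimal.

5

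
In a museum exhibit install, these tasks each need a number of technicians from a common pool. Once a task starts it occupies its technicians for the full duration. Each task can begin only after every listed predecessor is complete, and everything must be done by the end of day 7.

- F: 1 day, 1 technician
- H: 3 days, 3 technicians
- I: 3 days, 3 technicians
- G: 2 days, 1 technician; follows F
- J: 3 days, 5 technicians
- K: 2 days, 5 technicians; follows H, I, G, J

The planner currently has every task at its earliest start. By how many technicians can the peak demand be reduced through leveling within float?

1

Early-start peak: d1:12  d2:12  d3:12  d4:5  d5:5  d6:0  d7:0 ⇒ 12.
Leveled (F@1, H@1, I@1, G@4, J@2, K@6): d1:7  d2:11  d3:11  d4:6  d5:1  d6:5  d7:5 ⇒ 11.
Reduction 12 − 11 = 1.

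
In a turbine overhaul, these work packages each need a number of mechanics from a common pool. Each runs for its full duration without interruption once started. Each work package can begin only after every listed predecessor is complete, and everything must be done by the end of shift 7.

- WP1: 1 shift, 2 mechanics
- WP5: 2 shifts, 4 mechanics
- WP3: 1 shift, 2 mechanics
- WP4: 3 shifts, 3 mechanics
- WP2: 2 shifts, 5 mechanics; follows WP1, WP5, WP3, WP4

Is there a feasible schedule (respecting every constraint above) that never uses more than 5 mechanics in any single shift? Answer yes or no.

yes

Schedule WP1@1, WP5@4, WP3@2, WP4@1, WP2@6: s1:5  s2:5  s3:3  s4:4  s5:4  s6:5  s7:5 — peak 5 ≤ 5.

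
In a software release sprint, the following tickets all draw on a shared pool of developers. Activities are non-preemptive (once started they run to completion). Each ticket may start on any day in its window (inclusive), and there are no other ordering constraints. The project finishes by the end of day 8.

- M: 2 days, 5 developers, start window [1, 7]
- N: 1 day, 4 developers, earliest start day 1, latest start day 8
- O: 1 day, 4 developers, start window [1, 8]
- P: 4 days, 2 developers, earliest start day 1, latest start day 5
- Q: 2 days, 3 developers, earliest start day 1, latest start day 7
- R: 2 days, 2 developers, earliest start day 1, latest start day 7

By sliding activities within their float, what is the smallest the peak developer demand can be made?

5

Early-start (M@1, N@1, O@1, P@1, Q@1, R@1) gives peak 20: d1:20  d2:12  d3:2  d4:2  d5:0  d6:0  d7:0  d8:0.
Shift N→3, O→4, P→5, Q→5, R→7.
Schedule M@1, N@3, O@4, P@5, Q@5, R@7: d1:5  d2:5  d3:4  d4:4  d5:5  d6:5  d7:4  d8:4 — peak 5.
Total developer-days = 36 over 8 days ⇒ peak ≥ ⌈36/8⌉ = 5, so 5 is optimal.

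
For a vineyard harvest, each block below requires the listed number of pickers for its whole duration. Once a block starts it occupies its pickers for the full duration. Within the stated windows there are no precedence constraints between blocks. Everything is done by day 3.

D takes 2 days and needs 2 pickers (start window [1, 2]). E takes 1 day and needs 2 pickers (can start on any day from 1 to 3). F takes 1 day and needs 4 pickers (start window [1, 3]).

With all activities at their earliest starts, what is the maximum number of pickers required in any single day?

8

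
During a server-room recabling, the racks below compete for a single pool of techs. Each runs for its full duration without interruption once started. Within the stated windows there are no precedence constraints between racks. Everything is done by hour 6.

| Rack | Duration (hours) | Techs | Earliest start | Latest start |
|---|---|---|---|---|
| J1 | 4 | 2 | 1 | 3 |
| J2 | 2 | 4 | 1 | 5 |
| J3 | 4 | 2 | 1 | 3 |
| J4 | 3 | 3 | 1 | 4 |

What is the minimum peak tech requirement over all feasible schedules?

7

Early-start (J1@1, J2@1, J3@1, J4@1) gives peak 11: h1:11  h2:11  h3:7  h4:4  h5:0  h6:0.
Shift J3→3, J4→3.
Schedule J1@1, J2@1, J3@3, J4@3: h1:6  h2:6  h3:7  h4:7  h5:5  h6:2 — peak 7.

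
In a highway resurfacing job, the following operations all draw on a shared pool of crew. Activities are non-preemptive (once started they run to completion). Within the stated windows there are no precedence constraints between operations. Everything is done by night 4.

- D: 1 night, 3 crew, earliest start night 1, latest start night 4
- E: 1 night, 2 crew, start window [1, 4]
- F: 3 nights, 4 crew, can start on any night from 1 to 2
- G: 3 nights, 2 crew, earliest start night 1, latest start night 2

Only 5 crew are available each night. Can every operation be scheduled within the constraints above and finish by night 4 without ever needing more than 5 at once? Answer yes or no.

Total crew member-nights = 23; over 4 nights the average is 23/4 > 5, so some night must exceed 5.

no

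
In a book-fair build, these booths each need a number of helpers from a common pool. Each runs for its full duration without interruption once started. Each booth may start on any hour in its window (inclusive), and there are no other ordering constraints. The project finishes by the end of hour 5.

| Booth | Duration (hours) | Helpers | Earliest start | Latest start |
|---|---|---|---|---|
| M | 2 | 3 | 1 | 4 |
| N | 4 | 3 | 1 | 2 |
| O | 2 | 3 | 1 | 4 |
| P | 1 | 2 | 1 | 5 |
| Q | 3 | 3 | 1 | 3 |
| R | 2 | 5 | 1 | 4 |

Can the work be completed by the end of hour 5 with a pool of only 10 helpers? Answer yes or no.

no

The minimum achievable peak is 11; 10 < 11, so no feasible schedule stays within the cap.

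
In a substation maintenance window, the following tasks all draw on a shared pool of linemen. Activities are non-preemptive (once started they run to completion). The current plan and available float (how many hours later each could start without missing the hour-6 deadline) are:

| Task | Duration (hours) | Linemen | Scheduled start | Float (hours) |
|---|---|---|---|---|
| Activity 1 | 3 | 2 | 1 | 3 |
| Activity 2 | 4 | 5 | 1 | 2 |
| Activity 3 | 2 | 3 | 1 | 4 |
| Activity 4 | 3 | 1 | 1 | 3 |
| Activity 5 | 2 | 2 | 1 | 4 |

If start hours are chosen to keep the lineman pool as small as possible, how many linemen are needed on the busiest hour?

7

Early-start (Activity 1@1, Activity 2@1, Activity 3@1, Activity 4@1, Activity 5@1) gives peak 13: h1:13  h2:13  h3:8  h4:5  h5:0  h6:0.
Shift Activity 3→5, Activity 4→4, Activity 5→5.
Schedule Activity 1@1, Activity 2@1, Activity 3@5, Activity 4@4, Activity 5@5: h1:7  h2:7  h3:7  h4:6  h5:6  h6:6 — peak 7.
Total lineman-hours = 39 over 6 hours ⇒ peak ≥ ⌈39/6⌉ = 7, so 7 is optimal.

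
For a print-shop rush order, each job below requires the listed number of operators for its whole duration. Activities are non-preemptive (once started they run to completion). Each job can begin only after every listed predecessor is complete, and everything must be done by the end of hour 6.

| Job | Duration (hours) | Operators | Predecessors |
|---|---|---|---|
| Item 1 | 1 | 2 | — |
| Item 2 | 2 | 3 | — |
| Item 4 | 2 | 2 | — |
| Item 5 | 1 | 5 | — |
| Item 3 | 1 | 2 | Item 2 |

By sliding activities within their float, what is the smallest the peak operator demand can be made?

5

Early-start (Item 1@1, Item 2@1, Item 4@1, Item 5@1, Item 3@3) gives peak 12: h1:12  h2:5  h3:2  h4:0  h5:0  h6:0.
Shift Item 4→2, Item 5→4.
Schedule Item 1@1, Item 2@1, Item 4@2, Item 5@4, Item 3@3: h1:5  h2:5  h3:4  h4:5  h5:0  h6:0 — peak 5.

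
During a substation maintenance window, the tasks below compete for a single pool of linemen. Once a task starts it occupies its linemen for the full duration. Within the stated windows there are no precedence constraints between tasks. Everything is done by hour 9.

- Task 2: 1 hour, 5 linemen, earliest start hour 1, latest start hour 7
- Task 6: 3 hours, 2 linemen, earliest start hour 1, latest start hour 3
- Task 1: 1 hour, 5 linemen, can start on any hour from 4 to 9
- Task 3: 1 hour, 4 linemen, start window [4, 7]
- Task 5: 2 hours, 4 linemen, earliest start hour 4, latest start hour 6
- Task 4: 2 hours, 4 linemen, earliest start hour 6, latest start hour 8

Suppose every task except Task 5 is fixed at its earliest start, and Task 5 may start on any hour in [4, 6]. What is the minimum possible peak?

9

Task 5@4: h1:7  h2:2  h3:2  h4:13  h5:4  h6:4  h7:4  h8:0  h9:0 → peak 13
Task 5@5: h1:7  h2:2  h3:2  h4:9  h5:4  h6:8  h7:4  h8:0  h9:0 → peak 9
Task 5@6: h1:7  h2:2  h3:2  h4:9  h5:0  h6:8  h7:8  h8:0  h9:0 → peak 9
Best is Task 5@5, peak 9.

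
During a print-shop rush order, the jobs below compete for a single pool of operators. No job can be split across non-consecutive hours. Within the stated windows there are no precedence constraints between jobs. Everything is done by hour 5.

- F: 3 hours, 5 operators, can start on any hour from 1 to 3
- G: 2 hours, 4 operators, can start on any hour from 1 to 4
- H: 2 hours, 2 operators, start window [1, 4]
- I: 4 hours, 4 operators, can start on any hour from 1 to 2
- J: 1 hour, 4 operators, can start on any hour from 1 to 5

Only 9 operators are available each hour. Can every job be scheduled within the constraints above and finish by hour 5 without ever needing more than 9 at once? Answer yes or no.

Total operator-hours = 47; over 5 hours the average is 47/5 > 9, so some hour must exceed 9.

no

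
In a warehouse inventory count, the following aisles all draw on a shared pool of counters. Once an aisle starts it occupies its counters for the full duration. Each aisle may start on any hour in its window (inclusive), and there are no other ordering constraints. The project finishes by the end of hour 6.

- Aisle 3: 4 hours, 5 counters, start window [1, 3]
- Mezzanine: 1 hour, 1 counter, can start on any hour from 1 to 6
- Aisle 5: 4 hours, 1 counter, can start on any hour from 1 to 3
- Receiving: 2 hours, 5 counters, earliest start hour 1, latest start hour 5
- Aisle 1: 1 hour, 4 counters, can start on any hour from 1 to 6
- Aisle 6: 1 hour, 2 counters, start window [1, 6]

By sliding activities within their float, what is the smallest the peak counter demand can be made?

9

Early-start (Aisle 3@1, Mezzanine@1, Aisle 5@1, Receiving@1, Aisle 1@1, Aisle 6@1) gives peak 18: h1:18  h2:11  h3:6  h4:6  h5:0  h6:0.
Shift Receiving→5, Aisle 1→5.
Schedule Aisle 3@1, Mezzanine@1, Aisle 5@1, Receiving@5, Aisle 1@5, Aisle 6@1: h1:9  h2:6  h3:6  h4:6  h5:9  h6:5 — peak 9.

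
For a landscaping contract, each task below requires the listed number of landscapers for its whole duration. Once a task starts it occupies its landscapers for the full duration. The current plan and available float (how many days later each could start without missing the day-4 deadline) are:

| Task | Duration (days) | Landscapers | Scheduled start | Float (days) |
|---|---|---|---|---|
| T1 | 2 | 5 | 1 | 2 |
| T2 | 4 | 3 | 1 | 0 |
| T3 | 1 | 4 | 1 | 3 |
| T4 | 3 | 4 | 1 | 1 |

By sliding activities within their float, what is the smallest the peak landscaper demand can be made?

12

Early-start (T1@1, T2@1, T3@1, T4@1) gives peak 16: d1:16  d2:12  d3:7  d4:3.
Shift T4→2.
Schedule T1@1, T2@1, T3@1, T4@2: d1:12  d2:12  d3:7  d4:7 — peak 12.
No arrangement of the 24 feasible schedules does better.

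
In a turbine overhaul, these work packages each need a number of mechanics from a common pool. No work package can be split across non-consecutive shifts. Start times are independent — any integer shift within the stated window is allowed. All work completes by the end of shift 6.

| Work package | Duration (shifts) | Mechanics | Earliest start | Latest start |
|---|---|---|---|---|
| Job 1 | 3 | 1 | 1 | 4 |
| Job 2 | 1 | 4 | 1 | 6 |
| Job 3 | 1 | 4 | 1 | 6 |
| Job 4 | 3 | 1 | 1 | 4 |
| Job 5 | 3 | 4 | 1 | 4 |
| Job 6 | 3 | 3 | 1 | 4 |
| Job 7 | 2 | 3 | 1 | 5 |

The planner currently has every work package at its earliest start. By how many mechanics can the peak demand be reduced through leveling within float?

Early-start peak: s1:20  s2:12  s3:9  s4:0  s5:0  s6:0 ⇒ 20.
Leveled (Job 1@1, Job 2@1, Job 3@2, Job 4@3, Job 5@3, Job 6@4, Job 7@1): s1:8  s2:8  s3:6  s4:8  s5:8  s6:3 ⇒ 8.
Reduction 20 − 8 = 12.

12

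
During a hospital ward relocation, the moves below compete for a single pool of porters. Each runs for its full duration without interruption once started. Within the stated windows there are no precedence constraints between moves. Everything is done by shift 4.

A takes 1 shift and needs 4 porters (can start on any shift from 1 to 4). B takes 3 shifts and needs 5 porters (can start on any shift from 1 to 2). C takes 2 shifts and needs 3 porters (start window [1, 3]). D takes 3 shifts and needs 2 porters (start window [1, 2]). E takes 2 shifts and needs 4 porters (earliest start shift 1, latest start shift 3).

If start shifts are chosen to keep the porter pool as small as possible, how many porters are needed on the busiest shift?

11

Early-start (A@1, B@1, C@1, D@1, E@1) gives peak 18: s1:18  s2:14  s3:7  s4:0.
Shift B→2, E→3.
Schedule A@1, B@2, C@1, D@1, E@3: s1:9  s2:10  s3:11  s4:9 — peak 11.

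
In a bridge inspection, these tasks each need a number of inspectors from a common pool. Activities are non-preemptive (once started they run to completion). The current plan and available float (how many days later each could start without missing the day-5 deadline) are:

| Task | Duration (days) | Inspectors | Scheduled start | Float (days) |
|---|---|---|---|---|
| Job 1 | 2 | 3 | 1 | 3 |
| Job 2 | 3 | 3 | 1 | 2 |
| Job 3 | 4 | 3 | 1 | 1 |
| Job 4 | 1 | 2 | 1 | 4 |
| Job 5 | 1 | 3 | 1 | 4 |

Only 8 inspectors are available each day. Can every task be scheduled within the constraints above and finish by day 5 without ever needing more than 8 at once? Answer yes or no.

yes

Schedule Job 1@1, Job 2@3, Job 3@1, Job 4@1, Job 5@5: d1:8  d2:6  d3:6  d4:6  d5:6 — peak 8 ≤ 8.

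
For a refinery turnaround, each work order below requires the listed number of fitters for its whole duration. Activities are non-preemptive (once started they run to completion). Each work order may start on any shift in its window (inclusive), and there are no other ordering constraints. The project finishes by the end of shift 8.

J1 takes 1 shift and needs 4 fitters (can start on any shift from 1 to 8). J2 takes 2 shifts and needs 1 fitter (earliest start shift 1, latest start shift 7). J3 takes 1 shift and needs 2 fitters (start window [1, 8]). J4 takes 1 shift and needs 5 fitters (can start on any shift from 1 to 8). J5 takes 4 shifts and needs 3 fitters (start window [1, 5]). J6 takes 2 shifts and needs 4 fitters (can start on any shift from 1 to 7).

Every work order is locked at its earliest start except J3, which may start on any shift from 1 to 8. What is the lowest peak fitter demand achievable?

17

J3@1: s1:19  s2:8  s3:3  s4:3  s5:0  s6:0  s7:0  s8:0 → peak 19
J3@2: s1:17  s2:10  s3:3  s4:3  s5:0  s6:0  s7:0  s8:0 → peak 17
J3@3: s1:17  s2:8  s3:5  s4:3  s5:0  s6:0  s7:0  s8:0 → peak 17
J3@4: s1:17  s2:8  s3:3  s4:5  s5:0  s6:0  s7:0  s8:0 → peak 17
J3@5: s1:17  s2:8  s3:3  s4:3  s5:2  s6:0  s7:0  s8:0 → peak 17
J3@6: s1:17  s2:8  s3:3  s4:3  s5:0  s6:2  s7:0  s8:0 → peak 17
J3@7: s1:17  s2:8  s3:3  s4:3  s5:0  s6:0  s7:2  s8:0 → peak 17
J3@8: s1:17  s2:8  s3:3  s4:3  s5:0  s6:0  s7:0  s8:2 → peak 17
Best is J3@2, peak 17.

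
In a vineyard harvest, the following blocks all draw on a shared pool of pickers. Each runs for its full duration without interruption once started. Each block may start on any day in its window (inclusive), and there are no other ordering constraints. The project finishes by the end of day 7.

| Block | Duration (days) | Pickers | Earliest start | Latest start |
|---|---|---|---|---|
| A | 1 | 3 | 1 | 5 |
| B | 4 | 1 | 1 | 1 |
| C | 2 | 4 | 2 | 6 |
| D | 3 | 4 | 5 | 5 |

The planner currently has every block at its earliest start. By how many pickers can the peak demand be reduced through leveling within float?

0

Early-start peak: d1:4  d2:5  d3:5  d4:1  d5:4  d6:4  d7:4 ⇒ 5.
Leveled (A@1, B@1, C@2, D@5): d1:4  d2:5  d3:5  d4:1  d5:4  d6:4  d7:4 ⇒ 5.
Reduction 5 − 5 = 0.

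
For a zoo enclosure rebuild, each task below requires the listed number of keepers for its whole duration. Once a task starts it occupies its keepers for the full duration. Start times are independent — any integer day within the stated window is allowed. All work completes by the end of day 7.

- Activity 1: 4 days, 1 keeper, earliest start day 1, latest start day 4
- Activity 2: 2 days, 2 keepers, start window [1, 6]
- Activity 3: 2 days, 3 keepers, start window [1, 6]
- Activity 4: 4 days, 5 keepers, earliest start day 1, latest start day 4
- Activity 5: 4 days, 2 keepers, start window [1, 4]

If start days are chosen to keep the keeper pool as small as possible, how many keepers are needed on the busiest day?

8

Early-start (Activity 1@1, Activity 2@1, Activity 3@1, Activity 4@1, Activity 5@1) gives peak 13: d1:13  d2:13  d3:8  d4:8  d5:0  d6:0  d7:0.
Shift Activity 4→3.
Schedule Activity 1@1, Activity 2@1, Activity 3@1, Activity 4@3, Activity 5@1: d1:8  d2:8  d3:8  d4:8  d5:5  d6:5  d7:0 — peak 8.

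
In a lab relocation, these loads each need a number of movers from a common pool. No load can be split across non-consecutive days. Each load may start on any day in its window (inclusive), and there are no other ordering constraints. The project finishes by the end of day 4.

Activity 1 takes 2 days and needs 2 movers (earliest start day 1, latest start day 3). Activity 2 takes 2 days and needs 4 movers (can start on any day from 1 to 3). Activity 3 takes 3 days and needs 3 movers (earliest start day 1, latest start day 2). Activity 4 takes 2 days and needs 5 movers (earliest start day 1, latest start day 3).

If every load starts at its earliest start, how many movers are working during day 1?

14

At early start, day 1 has: Activity 1, Activity 2, Activity 3, Activity 4.
Demand: 2 + 4 + 3 + 5 = 14.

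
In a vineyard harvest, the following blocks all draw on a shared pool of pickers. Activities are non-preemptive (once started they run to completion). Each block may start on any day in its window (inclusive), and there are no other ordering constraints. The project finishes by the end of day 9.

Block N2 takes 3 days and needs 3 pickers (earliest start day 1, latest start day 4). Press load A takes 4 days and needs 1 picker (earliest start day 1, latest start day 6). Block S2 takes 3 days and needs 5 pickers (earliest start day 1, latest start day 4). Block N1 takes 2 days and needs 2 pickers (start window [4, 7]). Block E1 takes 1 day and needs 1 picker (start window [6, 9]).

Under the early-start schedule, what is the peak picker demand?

9

Early-start schedule: Block N2@1, Press load A@1, Block S2@1, Block N1@4, Block E1@6.
Load per day: day 1: 9, day 2: 9, day 3: 9, day 4: 3, day 5: 2, day 6: 1, day 7: 0, day 8: 0, day 9: 0.
Peak is 9.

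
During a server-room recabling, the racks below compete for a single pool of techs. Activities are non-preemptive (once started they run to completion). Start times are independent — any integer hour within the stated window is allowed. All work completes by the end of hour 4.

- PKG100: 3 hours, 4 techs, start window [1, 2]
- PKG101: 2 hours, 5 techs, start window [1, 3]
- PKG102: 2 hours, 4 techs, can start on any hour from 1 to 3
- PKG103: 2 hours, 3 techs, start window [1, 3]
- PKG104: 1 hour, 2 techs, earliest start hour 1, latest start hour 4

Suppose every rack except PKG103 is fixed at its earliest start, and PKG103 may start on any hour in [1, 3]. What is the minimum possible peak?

PKG103@1: h1:18  h2:16  h3:4  h4:0 → peak 18
PKG103@2: h1:15  h2:16  h3:7  h4:0 → peak 16
PKG103@3: h1:15  h2:13  h3:7  h4:3 → peak 15
Best is PKG103@3, peak 15.

15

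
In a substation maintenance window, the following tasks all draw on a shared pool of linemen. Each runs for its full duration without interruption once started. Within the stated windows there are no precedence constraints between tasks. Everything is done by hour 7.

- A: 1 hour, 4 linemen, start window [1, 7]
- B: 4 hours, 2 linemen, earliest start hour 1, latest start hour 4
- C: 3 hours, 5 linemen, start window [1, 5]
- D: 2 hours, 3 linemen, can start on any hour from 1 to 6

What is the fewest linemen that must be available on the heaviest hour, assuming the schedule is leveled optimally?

Early-start (A@1, B@1, C@1, D@1) gives peak 14: h1:14  h2:10  h3:7  h4:2  h5:0  h6:0  h7:0.
Shift C→5, D→2.
Schedule A@1, B@1, C@5, D@2: h1:6  h2:5  h3:5  h4:2  h5:5  h6:5  h7:5 — peak 6.

6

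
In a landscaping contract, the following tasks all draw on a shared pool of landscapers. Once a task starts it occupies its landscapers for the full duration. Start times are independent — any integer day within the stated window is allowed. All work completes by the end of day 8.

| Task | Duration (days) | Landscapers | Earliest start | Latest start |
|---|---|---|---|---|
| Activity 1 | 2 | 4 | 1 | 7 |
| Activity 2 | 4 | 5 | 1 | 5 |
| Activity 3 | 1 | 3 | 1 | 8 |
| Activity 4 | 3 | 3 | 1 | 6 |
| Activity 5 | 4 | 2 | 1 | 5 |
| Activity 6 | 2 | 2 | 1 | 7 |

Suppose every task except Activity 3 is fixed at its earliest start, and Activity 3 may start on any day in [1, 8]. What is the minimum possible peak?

Activity 3@1: d1:19  d2:16  d3:10  d4:7  d5:0  d6:0  d7:0  d8:0 → peak 19
Activity 3@2: d1:16  d2:19  d3:10  d4:7  d5:0  d6:0  d7:0  d8:0 → peak 19
Activity 3@3: d1:16  d2:16  d3:13  d4:7  d5:0  d6:0  d7:0  d8:0 → peak 16
Activity 3@4: d1:16  d2:16  d3:10  d4:10  d5:0  d6:0  d7:0  d8:0 → peak 16
Activity 3@5: d1:16  d2:16  d3:10  d4:7  d5:3  d6:0  d7:0  d8:0 → peak 16
Activity 3@6: d1:16  d2:16  d3:10  d4:7  d5:0  d6:3  d7:0  d8:0 → peak 16
Activity 3@7: d1:16  d2:16  d3:10  d4:7  d5:0  d6:0  d7:3  d8:0 → peak 16
Activity 3@8: d1:16  d2:16  d3:10  d4:7  d5:0  d6:0  d7:0  d8:3 → peak 16
Best is Activity 3@3, peak 16.

16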